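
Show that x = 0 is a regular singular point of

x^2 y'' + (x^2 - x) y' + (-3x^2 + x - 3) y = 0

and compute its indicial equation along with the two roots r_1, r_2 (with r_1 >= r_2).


Divide by x^2 to reach normal form y'' + P_1(x) y' + P_2(x) y = 0 with P_1(x) = 1 - 1/x and P_2(x) = -3 + 1/x - 3/x^2.
x = 0 is a singular point because the y'-coefficient 1 - 1/x has a pole at x = 0 and the y-coefficient -3 + 1/x - 3/x^2 has a pole at x = 0.
It is a regular singular point because x P_1(x) = p(x) = x - 1 and x^2 P_2(x) = q(x) = -3x^2 + x - 3 are polynomials, hence analytic at x = 0.
p(0) = -1,  q(0) = -3.
Indicial equation: r(r-1) + p(0) r + q(0) = 0, i.e. r^2 + (p(0) - 1) r + q(0) = 0, i.e. r^2 - 2 r - 3 = 0.
Discriminant: (-2)^2 - 4(-3) = 16, so r = (2 ± 4)/2.
Solving: r_1 = 3, r_2 = -1.

indicial: r^2 - 2 r - 3 = 0; roots r_1 = 3, r_2 = -1


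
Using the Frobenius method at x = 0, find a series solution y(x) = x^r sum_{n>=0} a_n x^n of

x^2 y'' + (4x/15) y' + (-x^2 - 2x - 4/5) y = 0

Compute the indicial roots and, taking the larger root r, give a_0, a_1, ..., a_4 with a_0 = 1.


Write in Frobenius form y'' + (p(x)/x) y' + (q(x)/x^2) y = 0:
  p(x) = 4/15,  q(x) = -x^2 - 2x - 4/5.
Indicial equation: r(r-1) + (4/15) r + (-4/5) = 0 -> roots r_1 = 4/3, r_2 = -3/5.
Take r = r_1 = 4/3. Let y(x) = x^r sum_{n>=0} a_n x^n with a_0 = 1.
Substitute y = x^r sum a_n x^n and match x^{r+n}. The recurrence is
  D(n) a_n - 2 a_{n-1} - 1 a_{n-2} = 0,  where D(n) = (r+n)(r+n-1) + (4/15)(r+n) + (-4/5).
  a_n = [2 a_{n-1} + 1 a_{n-2}] / D(n).
Since the indicial polynomial factors as (r - r_1)(r - r_2), D(n) = (r_1 + n - r_1)(r_1 + n - r_2) = n(n + 29/15).
Evaluating step by step (a_0 = 1):
  n = 1: D(1) = 1(1 + 29/15) = 44/15; numerator = 2(1) = 2; a_1 = (2)/(44/15) = 15/22
  n = 2: D(2) = 2(2 + 29/15) = 118/15; numerator = 2(15/22) + 1(1) = 26/11; a_2 = (26/11)/(118/15) = 195/649
  n = 3: D(3) = 3(3 + 29/15) = 74/5; numerator = 2(195/649) + 1(15/22) = 1665/1298; a_3 = (1665/1298)/(74/5) = 225/2596
  n = 4: D(4) = 4(4 + 29/15) = 356/15; numerator = 2(225/2596) + 1(195/649) = 615/1298; a_4 = (615/1298)/(356/15) = 9225/462088

r = 4/3; a_0 = 1; a_1 = 15/22; a_2 = 195/649; a_3 = 225/2596; a_4 = 9225/462088


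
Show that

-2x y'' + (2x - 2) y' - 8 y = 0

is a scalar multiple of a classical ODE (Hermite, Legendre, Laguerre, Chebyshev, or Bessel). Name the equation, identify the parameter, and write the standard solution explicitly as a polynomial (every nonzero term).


All three coefficients share the factor -2; dividing through by -2 gives  x y'' + (1 - x) y' + 4 y = 0.
This matches the Laguerre equation x y'' + (1 - x) y' + n y = 0 with n = 4; the polynomial solution is L_4(x).
With y = sum_k a_k x^k, matching x^k gives (k+1)k a_{k+1} + (k+1) a_{k+1} - k a_k + n a_k = 0, i.e. (k+1)^2 a_{k+1} = (k - n) a_k = (k - 4) a_k. The right side vanishes at k = 4, so the series terminates at degree 4.
Standard normalization L_n(0) = 1 gives a_0 = 1. Work upward with a_{k+1} = (k - 4) a_k / (k+1)^2:
  a_1 = (0 - 4)(1) / 1^2 = -4/1 = -4
  a_2 = (1 - 4)(-4) / 2^2 = 12/4 = 3
  a_3 = (2 - 4)(3) / 3^2 = -6/9 = -2/3
  a_4 = (3 - 4)(-2/3) / 4^2 = (2/3)/16 = 1/24
Hence L_4(x) = x^4/24 - 2 x^3/3 + 3 x^2 - 4 x + 1.

L_4(x); series = x^4/24 - 2 x^3/3 + 3 x^2 - 4 x + 1


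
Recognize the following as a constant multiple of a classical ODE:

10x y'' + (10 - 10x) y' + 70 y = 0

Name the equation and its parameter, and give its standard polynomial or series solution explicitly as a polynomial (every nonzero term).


All three coefficients share the factor 10; dividing through by 10 gives  x y'' + (1 - x) y' + 7 y = 0.
This matches the Laguerre equation x y'' + (1 - x) y' + n y = 0 with n = 7; the polynomial solution is L_7(x).
With y = sum_k a_k x^k, matching x^k gives (k+1)k a_{k+1} + (k+1) a_{k+1} - k a_k + n a_k = 0, i.e. (k+1)^2 a_{k+1} = (k - n) a_k = (k - 7) a_k. The right side vanishes at k = 7, so the series terminates at degree 7.
Standard normalization L_n(0) = 1 gives a_0 = 1. Work upward with a_{k+1} = (k - 7) a_k / (k+1)^2:
  a_1 = (0 - 7)(1) / 1^2 = -7/1 = -7
  a_2 = (1 - 7)(-7) / 2^2 = 42/4 = 21/2
  a_3 = (2 - 7)(21/2) / 3^2 = (-105/2)/9 = -35/6
  a_4 = (3 - 7)(-35/6) / 4^2 = (70/3)/16 = 35/24
  a_5 = (4 - 7)(35/24) / 5^2 = (-35/8)/25 = -7/40
  a_6 = (5 - 7)(-7/40) / 6^2 = (7/20)/36 = 7/720
  a_7 = (6 - 7)(7/720) / 7^2 = (-7/720)/49 = -1/5040
Hence L_7(x) = -x^7/5040 + 7 x^6/720 - 7 x^5/40 + 35 x^4/24 - 35 x^3/6 + 21 x^2/2 - 7 x + 1.

L_7(x); series = -x^7/5040 + 7 x^6/720 - 7 x^5/40 + 35 x^4/24 - 35 x^3/6 + 21 x^2/2 - 7 x + 1


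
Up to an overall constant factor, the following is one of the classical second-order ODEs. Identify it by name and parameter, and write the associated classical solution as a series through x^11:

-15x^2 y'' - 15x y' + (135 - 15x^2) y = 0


All three coefficients share the factor -15; dividing through by -15 gives  x^2 y'' + x y' + (x^2 - 9) y = 0.
This matches the Bessel equation x^2 y'' + x y' + (x^2 - nu^2) y = 0 with nu^2 = 9, so nu = 3; the solution bounded at x = 0 is J_3(x).
Frobenius at x = 0: indicial roots ±nu; for r = nu the recurrence k(k + 2nu) c_k = -c_{k-2} gives the standard series J_nu(x) = sum_{k>=0} (-1)^k / (k! (k+nu)!) (x/2)^(2k+nu). Evaluate the first 5 terms:
  k = 0: (-1)^0 / (0! * 3! * 2^3) x^3 = 1/(1*6*8) x^3 = (1/48) x^3
  k = 1: (-1)^1 / (1! * 4! * 2^5) x^5 = -1/(1*24*32) x^5 = (-1/768) x^5
  k = 2: (-1)^2 / (2! * 5! * 2^7) x^7 = 1/(2*120*128) x^7 = (1/30720) x^7
  k = 3: (-1)^3 / (3! * 6! * 2^9) x^9 = -1/(6*720*512) x^9 = (-1/2211840) x^9
  k = 4: (-1)^4 / (4! * 7! * 2^11) x^11 = 1/(24*5040*2048) x^11 = (1/247726080) x^11
Hence J_3(x) = x^11/247726080 - x^9/2211840 + x^7/30720 - x^5/768 + x^3/48 + ....

J_3(x); series = x^11/247726080 - x^9/2211840 + x^7/30720 - x^5/768 + x^3/48


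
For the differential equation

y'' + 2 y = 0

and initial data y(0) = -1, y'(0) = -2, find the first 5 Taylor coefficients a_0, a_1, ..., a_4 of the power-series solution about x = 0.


Ansatz: y(x) = sum_{n>=0} a_n x^n, so y'(x) = sum_{n>=1} n a_n x^(n-1) and y''(x) = sum_{n>=2} n(n-1) a_n x^(n-2).
Substitute into P(x) y'' + Q(x) y' + R(x) y = 0 with P(x) = 1, Q(x) = 0, R(x) = 2, and match powers of x.
Initial conditions: a_0 = -1, a_1 = -2.
Setting the coefficient of each power of x to zero and solving order by order (substituting the coefficients already found):
  x^0: 2 a_2 + 2 a_0 = 0  ->  2 a_2 = -2 a_0 = 2  ->  a_2 = 1
  x^1: 6 a_3 + 2 a_1 = 0  ->  6 a_3 = -2 a_1 = 4  ->  a_3 = 2/3
  x^2: 12 a_4 + 2 a_2 = 0  ->  12 a_4 = -2 a_2 = -2  ->  a_4 = -1/6
Truncated series: y(x) = -1 - 2 x + x^2 + (2/3) x^3 - (1/6) x^4 + O(x^5).

a_0 = -1; a_1 = -2; a_2 = 1; a_3 = 2/3; a_4 = -1/6


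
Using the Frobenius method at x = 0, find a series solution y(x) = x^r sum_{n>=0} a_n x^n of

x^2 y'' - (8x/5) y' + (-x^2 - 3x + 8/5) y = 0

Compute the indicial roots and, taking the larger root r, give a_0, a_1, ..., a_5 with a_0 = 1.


Write in Frobenius form y'' + (p(x)/x) y' + (q(x)/x^2) y = 0:
  p(x) = -8/5,  q(x) = -x^2 - 3x + 8/5.
Indicial equation: r(r-1) + (-8/5) r + (8/5) = 0 -> roots r_1 = 8/5, r_2 = 1.
Take r = r_1 = 8/5. Let y(x) = x^r sum_{n>=0} a_n x^n with a_0 = 1.
Substitute y = x^r sum a_n x^n and match x^{r+n}. The recurrence is
  D(n) a_n - 3 a_{n-1} - 1 a_{n-2} = 0,  where D(n) = (r+n)(r+n-1) + (-8/5)(r+n) + (8/5).
  a_n = [3 a_{n-1} + 1 a_{n-2}] / D(n).
Since the indicial polynomial factors as (r - r_1)(r - r_2), D(n) = (r_1 + n - r_1)(r_1 + n - r_2) = n(n + 3/5).
Evaluating step by step (a_0 = 1):
  n = 1: D(1) = 1(1 + 3/5) = 8/5; numerator = 3(1) = 3; a_1 = (3)/(8/5) = 15/8
  n = 2: D(2) = 2(2 + 3/5) = 26/5; numerator = 3(15/8) + 1(1) = 53/8; a_2 = (53/8)/(26/5) = 265/208
  n = 3: D(3) = 3(3 + 3/5) = 54/5; numerator = 3(265/208) + 1(15/8) = 1185/208; a_3 = (1185/208)/(54/5) = 1975/3744
  n = 4: D(4) = 4(4 + 3/5) = 92/5; numerator = 3(1975/3744) + 1(265/208) = 3565/1248; a_4 = (3565/1248)/(92/5) = 775/4992
  n = 5: D(5) = 5(5 + 3/5) = 28; numerator = 3(775/4992) + 1(1975/3744) = 14875/14976; a_5 = (14875/14976)/(28) = 2125/59904

r = 8/5; a_0 = 1; a_1 = 15/8; a_2 = 265/208; a_3 = 1975/3744; a_4 = 775/4992; a_5 = 2125/59904


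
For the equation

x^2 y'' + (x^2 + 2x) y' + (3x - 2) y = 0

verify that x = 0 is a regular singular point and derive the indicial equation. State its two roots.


Divide by x^2 to reach normal form y'' + P_1(x) y' + P_2(x) y = 0 with P_1(x) = 1 + 2/x and P_2(x) = 3/x - 2/x^2.
x = 0 is a singular point because the y'-coefficient 1 + 2/x has a pole at x = 0 and the y-coefficient 3/x - 2/x^2 has a pole at x = 0.
It is a regular singular point because x P_1(x) = p(x) = x + 2 and x^2 P_2(x) = q(x) = 3x - 2 are polynomials, hence analytic at x = 0.
p(0) = 2,  q(0) = -2.
Indicial equation: r(r-1) + p(0) r + q(0) = 0, i.e. r^2 + (p(0) - 1) r + q(0) = 0, i.e. r^2 + 1 r - 2 = 0.
Discriminant: (1)^2 - 4(-2) = 9, so r = (-1 ± 3)/2.
Solving: r_1 = 1, r_2 = -2.

indicial: r^2 + 1 r - 2 = 0; roots r_1 = 1, r_2 = -2


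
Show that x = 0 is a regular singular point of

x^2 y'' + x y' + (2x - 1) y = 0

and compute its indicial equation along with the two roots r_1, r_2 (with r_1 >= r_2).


Divide by x^2 to reach normal form y'' + P_1(x) y' + P_2(x) y = 0 with P_1(x) = 1/x and P_2(x) = 2/x - 1/x^2.
x = 0 is a singular point because the y'-coefficient 1/x has a pole at x = 0 and the y-coefficient 2/x - 1/x^2 has a pole at x = 0.
It is a regular singular point because x P_1(x) = p(x) = 1 and x^2 P_2(x) = q(x) = 2x - 1 are polynomials, hence analytic at x = 0.
p(0) = 1,  q(0) = -1.
Indicial equation: r(r-1) + p(0) r + q(0) = 0, i.e. r^2 + (p(0) - 1) r + q(0) = 0, i.e. r^2 - 1 = 0.
Discriminant: (0)^2 - 4(-1) = 4, so r = (0 ± 2)/2.
Solving: r_1 = 1, r_2 = -1.

indicial: r^2 - 1 = 0; roots r_1 = 1, r_2 = -1


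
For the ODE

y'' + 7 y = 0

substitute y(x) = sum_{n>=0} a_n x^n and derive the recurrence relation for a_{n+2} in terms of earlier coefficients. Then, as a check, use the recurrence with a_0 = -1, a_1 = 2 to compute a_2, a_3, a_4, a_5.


Substitute y = sum_n a_n x^n into y'' + (const) y = 0.
y''(x) = sum_{n>=0} (n+2)(n+1) a_{n+2} x^n.
The ODE becomes sum_n [(n+2)(n+1) a_{n+2} + 7 a_n] x^n = 0.
Setting each coefficient to zero gives the recurrence:
  (n+2)(n+1) a_{n+2} + 7 a_n = 0,
  a_{n+2} = -7 / ((n+1)(n+2)) a_n.

Check with a_0 = -1, a_1 = 2 (apply the recurrence for n = 0, 1, 2, 3): a_0 = -1, a_1 = 2, a_2 = 7/2, a_3 = -7/3, a_4 = -49/24, a_5 = 49/60.

a_{n+2} = -7/((n+1)(n+2)) * a_n; check: a_0 = -1, a_1 = 2, a_2 = 7/2, a_3 = -7/3, a_4 = -49/24, a_5 = 49/60


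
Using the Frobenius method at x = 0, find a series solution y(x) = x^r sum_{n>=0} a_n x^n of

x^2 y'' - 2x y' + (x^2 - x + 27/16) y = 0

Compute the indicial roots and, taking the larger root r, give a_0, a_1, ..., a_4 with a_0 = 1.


Write in Frobenius form y'' + (p(x)/x) y' + (q(x)/x^2) y = 0:
  p(x) = -2,  q(x) = x^2 - x + 27/16.
Indicial equation: r(r-1) + (-2) r + (27/16) = 0 -> roots r_1 = 9/4, r_2 = 3/4.
Take r = r_1 = 9/4. Let y(x) = x^r sum_{n>=0} a_n x^n with a_0 = 1.
Substitute y = x^r sum a_n x^n and match x^{r+n}. The recurrence is
  D(n) a_n - 1 a_{n-1} + 1 a_{n-2} = 0,  where D(n) = (r+n)(r+n-1) + (-2)(r+n) + (27/16).
  a_n = [1 a_{n-1} - 1 a_{n-2}] / D(n).
Since the indicial polynomial factors as (r - r_1)(r - r_2), D(n) = (r_1 + n - r_1)(r_1 + n - r_2) = n(n + 3/2).
Evaluating step by step (a_0 = 1):
  n = 1: D(1) = 1(1 + 3/2) = 5/2; numerator = 1(1) = 1; a_1 = (1)/(5/2) = 2/5
  n = 2: D(2) = 2(2 + 3/2) = 7; numerator = 1(2/5) - 1(1) = -3/5; a_2 = (-3/5)/(7) = -3/35
  n = 3: D(3) = 3(3 + 3/2) = 27/2; numerator = 1(-3/35) - 1(2/5) = -17/35; a_3 = (-17/35)/(27/2) = -34/945
  n = 4: D(4) = 4(4 + 3/2) = 22; numerator = 1(-34/945) - 1(-3/35) = 47/945; a_4 = (47/945)/(22) = 47/20790

r = 9/4; a_0 = 1; a_1 = 2/5; a_2 = -3/35; a_3 = -34/945; a_4 = 47/20790


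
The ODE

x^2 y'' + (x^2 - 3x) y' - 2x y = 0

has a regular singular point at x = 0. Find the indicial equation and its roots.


Divide by x^2 to reach normal form y'' + P_1(x) y' + P_2(x) y = 0 with P_1(x) = 1 - 3/x and P_2(x) = -2/x.
x = 0 is a singular point because the y'-coefficient 1 - 3/x has a pole at x = 0 and the y-coefficient -2/x has a pole at x = 0.
It is a regular singular point because x P_1(x) = p(x) = x - 3 and x^2 P_2(x) = q(x) = -2x are polynomials, hence analytic at x = 0.
p(0) = -3,  q(0) = 0.
Indicial equation: r(r-1) + p(0) r + q(0) = 0, i.e. r^2 + (p(0) - 1) r + q(0) = 0, i.e. r^2 - 4 r = 0.
Discriminant: (-4)^2 - 4(0) = 16, so r = (4 ± 4)/2.
Solving: r_1 = 4, r_2 = 0.

indicial: r^2 - 4 r = 0; roots r_1 = 4, r_2 = 0


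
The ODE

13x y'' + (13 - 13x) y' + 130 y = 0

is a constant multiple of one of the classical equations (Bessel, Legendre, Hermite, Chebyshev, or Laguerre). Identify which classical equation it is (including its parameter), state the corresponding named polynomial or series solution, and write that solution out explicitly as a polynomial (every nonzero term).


All three coefficients share the factor 13; dividing through by 13 gives  x y'' + (1 - x) y' + 10 y = 0.
This matches the Laguerre equation x y'' + (1 - x) y' + n y = 0 with n = 10; the polynomial solution is L_10(x).
With y = sum_k a_k x^k, matching x^k gives (k+1)k a_{k+1} + (k+1) a_{k+1} - k a_k + n a_k = 0, i.e. (k+1)^2 a_{k+1} = (k - n) a_k = (k - 10) a_k. The right side vanishes at k = 10, so the series terminates at degree 10.
Standard normalization L_n(0) = 1 gives a_0 = 1. Work upward with a_{k+1} = (k - 10) a_k / (k+1)^2:
  a_1 = (0 - 10)(1) / 1^2 = -10/1 = -10
  a_2 = (1 - 10)(-10) / 2^2 = 90/4 = 45/2
  a_3 = (2 - 10)(45/2) / 3^2 = -180/9 = -20
  a_4 = (3 - 10)(-20) / 4^2 = 140/16 = 35/4
  a_5 = (4 - 10)(35/4) / 5^2 = (-105/2)/25 = -21/10
  a_6 = (5 - 10)(-21/10) / 6^2 = (21/2)/36 = 7/24
  a_7 = (6 - 10)(7/24) / 7^2 = (-7/6)/49 = -1/42
  a_8 = (7 - 10)(-1/42) / 8^2 = (1/14)/64 = 1/896
  a_9 = (8 - 10)(1/896) / 9^2 = (-1/448)/81 = -1/36288
  a_10 = (9 - 10)(-1/36288) / 10^2 = (1/36288)/100 = 1/3628800
Hence L_10(x) = x^10/3628800 - x^9/36288 + x^8/896 - x^7/42 + 7 x^6/24 - 21 x^5/10 + 35 x^4/4 - 20 x^3 + 45 x^2/2 - 10 x + 1.

L_10(x); series = x^10/3628800 - x^9/36288 + x^8/896 - x^7/42 + 7 x^6/24 - 21 x^5/10 + 35 x^4/4 - 20 x^3 + 45 x^2/2 - 10 x + 1


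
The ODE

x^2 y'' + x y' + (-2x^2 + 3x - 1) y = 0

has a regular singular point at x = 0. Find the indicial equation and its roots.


Divide by x^2 to reach normal form y'' + P_1(x) y' + P_2(x) y = 0 with P_1(x) = 1/x and P_2(x) = -2 + 3/x - 1/x^2.
x = 0 is a singular point because the y'-coefficient 1/x has a pole at x = 0 and the y-coefficient -2 + 3/x - 1/x^2 has a pole at x = 0.
It is a regular singular point because x P_1(x) = p(x) = 1 and x^2 P_2(x) = q(x) = -2x^2 + 3x - 1 are polynomials, hence analytic at x = 0.
p(0) = 1,  q(0) = -1.
Indicial equation: r(r-1) + p(0) r + q(0) = 0, i.e. r^2 + (p(0) - 1) r + q(0) = 0, i.e. r^2 - 1 = 0.
Discriminant: (0)^2 - 4(-1) = 4, so r = (0 ± 2)/2.
Solving: r_1 = 1, r_2 = -1.

indicial: r^2 - 1 = 0; roots r_1 = 1, r_2 = -1


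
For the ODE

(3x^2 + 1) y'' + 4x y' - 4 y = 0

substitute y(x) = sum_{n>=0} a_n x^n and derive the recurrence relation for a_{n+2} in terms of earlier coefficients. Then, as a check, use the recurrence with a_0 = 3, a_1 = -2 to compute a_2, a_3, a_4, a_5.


Substitute y = sum_n a_n x^n.
(1 + 3 x^2) y'' contributes (n+2)(n+1) a_{n+2} + 3 n(n-1) a_n at x^n.
4 x y'(x) contributes 4 n a_n at x^n.
-4 y(x) contributes -4 a_n at x^n.
Matching x^n: (n+2)(n+1) a_{n+2} + (3 n(n-1) + 4 n - 4) a_n = 0.
Thus a_{n+2} = (-3 n(n-1) - 4 n + 4) / ((n+1)(n+2)) * a_n.

Check with a_0 = 3, a_1 = -2 (apply the recurrence for n = 0, 1, 2, 3): a_0 = 3, a_1 = -2, a_2 = 6, a_3 = 0, a_4 = -5, a_5 = 0.

a_(n+2) = (-3 n(n-1) - 4 n + 4) / ((n+1)(n+2)) * a_n; check: a_0 = 3, a_1 = -2, a_2 = 6, a_3 = 0, a_4 = -5, a_5 = 0


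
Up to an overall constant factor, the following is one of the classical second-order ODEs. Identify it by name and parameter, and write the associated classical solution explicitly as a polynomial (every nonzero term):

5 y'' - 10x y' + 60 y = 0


All three coefficients share the factor 5; dividing through by 5 gives  y'' - 2x y' + 12 y = 0.
This matches the Hermite equation y'' - 2x y' + 2n y = 0 with 2n = 12, so n = 6; the polynomial solution is H_6(x).
With y = sum_k a_k x^k, matching x^k gives (k+2)(k+1) a_{k+2} = 2(k - n) a_k = 2(k - 6) a_k. The right side vanishes at k = 6, so the series with the parity of 6 terminates at degree 6.
Standard normalization: leading coefficient of H_n is 2^n, so a_6 = 2^6 = 64. Work downward with a_k = (k+1)(k+2) a_{k+2} / (2(k - n)):
  a_4 = (5)(6)(64) / (2(4 - 6)) = 1920/(-4) = -480
  a_2 = (3)(4)(-480) / (2(2 - 6)) = -5760/(-8) = 720
  a_0 = (1)(2)(720) / (2(0 - 6)) = 1440/(-12) = -120
Hence H_6(x) = 64 x^6 - 480 x^4 + 720 x^2 - 120.

H_6(x); series = 64 x^6 - 480 x^4 + 720 x^2 - 120


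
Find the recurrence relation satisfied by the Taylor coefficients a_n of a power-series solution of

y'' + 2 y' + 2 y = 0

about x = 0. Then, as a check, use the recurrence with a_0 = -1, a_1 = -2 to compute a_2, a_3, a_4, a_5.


Substitute y = sum_n a_n x^n.
y''(x) has coefficient (n+2)(n+1) a_{n+2} at x^n;
2 y'(x) has coefficient 2 (n+1) a_{n+1} at x^n;
2 y(x) has coefficient 2 a_n at x^n.
Matching x^n: (n+2)(n+1) a_{n+2} + 2 (n+1) a_{n+1} + 2 a_n = 0.
Thus a_{n+2} = [-2 (n+1) a_{n+1} - 2 a_n] / ((n+1)(n+2)).

Check with a_0 = -1, a_1 = -2 (apply the recurrence for n = 0, 1, 2, 3): a_0 = -1, a_1 = -2, a_2 = 3, a_3 = -4/3, a_4 = 1/6, a_5 = 1/15.

a_(n+2) = [-2 (n+1) a_(n+1) - 2 a_n] / ((n+1)(n+2)); check: a_0 = -1, a_1 = -2, a_2 = 3, a_3 = -4/3, a_4 = 1/6, a_5 = 1/15


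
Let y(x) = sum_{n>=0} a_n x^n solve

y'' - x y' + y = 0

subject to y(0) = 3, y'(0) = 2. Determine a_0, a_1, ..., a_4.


Ansatz: y(x) = sum_{n>=0} a_n x^n, so y'(x) = sum_{n>=1} n a_n x^(n-1) and y''(x) = sum_{n>=2} n(n-1) a_n x^(n-2).
Substitute into P(x) y'' + Q(x) y' + R(x) y = 0 with P(x) = 1, Q(x) = -x, R(x) = 1, and match powers of x.
Initial conditions: a_0 = 3, a_1 = 2.
Setting the coefficient of each power of x to zero and solving order by order (substituting the coefficients already found):
  x^0: 2 a_2 + a_0 = 0  ->  2 a_2 = -a_0 = -3  ->  a_2 = -3/2
  x^1: 6 a_3 = 0  ->  a_3 = 0
  x^2: 12 a_4 - a_2 = 0  ->  12 a_4 = a_2 = -3/2  ->  a_4 = -1/8
Truncated series: y(x) = 3 + 2 x - (3/2) x^2 - (1/8) x^4 + O(x^5).

a_0 = 3; a_1 = 2; a_2 = -3/2; a_3 = 0; a_4 = -1/8


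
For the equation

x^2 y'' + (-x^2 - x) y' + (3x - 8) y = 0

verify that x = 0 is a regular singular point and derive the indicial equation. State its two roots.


Divide by x^2 to reach normal form y'' + P_1(x) y' + P_2(x) y = 0 with P_1(x) = -1 - 1/x and P_2(x) = 3/x - 8/x^2.
x = 0 is a singular point because the y'-coefficient -1 - 1/x has a pole at x = 0 and the y-coefficient 3/x - 8/x^2 has a pole at x = 0.
It is a regular singular point because x P_1(x) = p(x) = -x - 1 and x^2 P_2(x) = q(x) = 3x - 8 are polynomials, hence analytic at x = 0.
p(0) = -1,  q(0) = -8.
Indicial equation: r(r-1) + p(0) r + q(0) = 0, i.e. r^2 + (p(0) - 1) r + q(0) = 0, i.e. r^2 - 2 r - 8 = 0.
Discriminant: (-2)^2 - 4(-8) = 36, so r = (2 ± 6)/2.
Solving: r_1 = 4, r_2 = -2.

indicial: r^2 - 2 r - 8 = 0; roots r_1 = 4, r_2 = -2


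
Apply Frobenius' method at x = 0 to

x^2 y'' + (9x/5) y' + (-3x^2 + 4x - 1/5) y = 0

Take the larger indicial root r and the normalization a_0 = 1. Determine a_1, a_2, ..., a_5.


Write in Frobenius form y'' + (p(x)/x) y' + (q(x)/x^2) y = 0:
  p(x) = 9/5,  q(x) = -3x^2 + 4x - 1/5.
Indicial equation: r(r-1) + (9/5) r + (-1/5) = 0 -> roots r_1 = 1/5, r_2 = -1.
Take r = r_1 = 1/5. Let y(x) = x^r sum_{n>=0} a_n x^n with a_0 = 1.
Substitute y = x^r sum a_n x^n and match x^{r+n}. The recurrence is
  D(n) a_n + 4 a_{n-1} - 3 a_{n-2} = 0,  where D(n) = (r+n)(r+n-1) + (9/5)(r+n) + (-1/5).
  a_n = [-4 a_{n-1} + 3 a_{n-2}] / D(n).
Since the indicial polynomial factors as (r - r_1)(r - r_2), D(n) = (r_1 + n - r_1)(r_1 + n - r_2) = n(n + 6/5).
Evaluating step by step (a_0 = 1):
  n = 1: D(1) = 1(1 + 6/5) = 11/5; numerator = -4(1) = -4; a_1 = (-4)/(11/5) = -20/11
  n = 2: D(2) = 2(2 + 6/5) = 32/5; numerator = -4(-20/11) + 3(1) = 113/11; a_2 = (113/11)/(32/5) = 565/352
  n = 3: D(3) = 3(3 + 6/5) = 63/5; numerator = -4(565/352) + 3(-20/11) = -95/8; a_3 = (-95/8)/(63/5) = -475/504
  n = 4: D(4) = 4(4 + 6/5) = 104/5; numerator = -4(-475/504) + 3(565/352) = 190385/22176; a_4 = (190385/22176)/(104/5) = 73225/177408
  n = 5: D(5) = 5(5 + 6/5) = 31; numerator = -4(73225/177408) + 3(-475/504) = -28375/6336; a_5 = (-28375/6336)/(31) = -28375/196416

r = 1/5; a_0 = 1; a_1 = -20/11; a_2 = 565/352; a_3 = -475/504; a_4 = 73225/177408; a_5 = -28375/196416


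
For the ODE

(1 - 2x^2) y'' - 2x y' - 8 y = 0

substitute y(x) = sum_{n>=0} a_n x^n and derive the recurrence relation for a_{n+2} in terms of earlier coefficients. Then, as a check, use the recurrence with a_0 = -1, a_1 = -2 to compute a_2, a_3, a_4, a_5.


Substitute y = sum_n a_n x^n.
(1 - 2 x^2) y'' contributes (n+2)(n+1) a_{n+2} - 2 n(n-1) a_n at x^n.
-2 x y'(x) contributes -2 n a_n at x^n.
-8 y(x) contributes -8 a_n at x^n.
Matching x^n: (n+2)(n+1) a_{n+2} + (-2 n(n-1) - 2 n - 8) a_n = 0.
Thus a_{n+2} = (2 n(n-1) + 2 n + 8) / ((n+1)(n+2)) * a_n.

Check with a_0 = -1, a_1 = -2 (apply the recurrence for n = 0, 1, 2, 3): a_0 = -1, a_1 = -2, a_2 = -4, a_3 = -10/3, a_4 = -16/3, a_5 = -13/3.

a_(n+2) = (2 n(n-1) + 2 n + 8) / ((n+1)(n+2)) * a_n; check: a_0 = -1, a_1 = -2, a_2 = -4, a_3 = -10/3, a_4 = -16/3, a_5 = -13/3


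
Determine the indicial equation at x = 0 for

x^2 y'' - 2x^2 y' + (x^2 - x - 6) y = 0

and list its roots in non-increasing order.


Divide by x^2 to reach normal form y'' + P_1(x) y' + P_2(x) y = 0 with P_1(x) = -2 and P_2(x) = 1 - 1/x - 6/x^2.
x = 0 is a singular point because the y-coefficient 1 - 1/x - 6/x^2 has a pole at x = 0.
It is a regular singular point because x P_1(x) = p(x) = -2x and x^2 P_2(x) = q(x) = x^2 - x - 6 are polynomials, hence analytic at x = 0.
p(0) = 0,  q(0) = -6.
Indicial equation: r(r-1) + p(0) r + q(0) = 0, i.e. r^2 + (p(0) - 1) r + q(0) = 0, i.e. r^2 - 1 r - 6 = 0.
Discriminant: (-1)^2 - 4(-6) = 25, so r = (1 ± 5)/2.
Solving: r_1 = 3, r_2 = -2.

indicial: r^2 - 1 r - 6 = 0; roots r_1 = 3, r_2 = -2


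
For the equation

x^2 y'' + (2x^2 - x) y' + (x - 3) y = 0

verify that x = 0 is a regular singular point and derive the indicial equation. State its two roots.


Divide by x^2 to reach normal form y'' + P_1(x) y' + P_2(x) y = 0 with P_1(x) = 2 - 1/x and P_2(x) = 1/x - 3/x^2.
x = 0 is a singular point because the y'-coefficient 2 - 1/x has a pole at x = 0 and the y-coefficient 1/x - 3/x^2 has a pole at x = 0.
It is a regular singular point because x P_1(x) = p(x) = 2x - 1 and x^2 P_2(x) = q(x) = x - 3 are polynomials, hence analytic at x = 0.
p(0) = -1,  q(0) = -3.
Indicial equation: r(r-1) + p(0) r + q(0) = 0, i.e. r^2 + (p(0) - 1) r + q(0) = 0, i.e. r^2 - 2 r - 3 = 0.
Discriminant: (-2)^2 - 4(-3) = 16, so r = (2 ± 4)/2.
Solving: r_1 = 3, r_2 = -1.

indicial: r^2 - 2 r - 3 = 0; roots r_1 = 3, r_2 = -1


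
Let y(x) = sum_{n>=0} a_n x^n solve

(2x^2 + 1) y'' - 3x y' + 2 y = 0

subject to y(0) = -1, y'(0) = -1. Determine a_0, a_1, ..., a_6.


Ansatz: y(x) = sum_{n>=0} a_n x^n, so y'(x) = sum_{n>=1} n a_n x^(n-1) and y''(x) = sum_{n>=2} n(n-1) a_n x^(n-2).
Substitute into P(x) y'' + Q(x) y' + R(x) y = 0 with P(x) = 2x^2 + 1, Q(x) = -3x, R(x) = 2, and match powers of x.
Initial conditions: a_0 = -1, a_1 = -1.
Setting the coefficient of each power of x to zero and solving order by order (substituting the coefficients already found):
  x^0: 2 a_2 + 2 a_0 = 0  ->  2 a_2 = -2 a_0 = 2  ->  a_2 = 1
  x^1: 6 a_3 - a_1 = 0  ->  6 a_3 = a_1 = -1  ->  a_3 = -1/6
  x^2: 12 a_4 = 0  ->  a_4 = 0
  x^3: 20 a_5 + 5 a_3 = 0  ->  20 a_5 = -5 a_3 = 5/6  ->  a_5 = 1/24
  x^4: 30 a_6 + 14 a_4 = 0  ->  30 a_6 = -14 a_4 = 0  ->  a_6 = 0
Truncated series: y(x) = -1 - x + x^2 - (1/6) x^3 + (1/24) x^5 + O(x^7).

a_0 = -1; a_1 = -1; a_2 = 1; a_3 = -1/6; a_4 = 0; a_5 = 1/24; a_6 = 0


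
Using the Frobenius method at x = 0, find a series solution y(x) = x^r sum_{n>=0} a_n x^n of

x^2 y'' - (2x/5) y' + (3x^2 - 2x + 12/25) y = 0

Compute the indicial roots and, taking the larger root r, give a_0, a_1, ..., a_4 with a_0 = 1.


Write in Frobenius form y'' + (p(x)/x) y' + (q(x)/x^2) y = 0:
  p(x) = -2/5,  q(x) = 3x^2 - 2x + 12/25.
Indicial equation: r(r-1) + (-2/5) r + (12/25) = 0 -> roots r_1 = 4/5, r_2 = 3/5.
Take r = r_1 = 4/5. Let y(x) = x^r sum_{n>=0} a_n x^n with a_0 = 1.
Substitute y = x^r sum a_n x^n and match x^{r+n}. The recurrence is
  D(n) a_n - 2 a_{n-1} + 3 a_{n-2} = 0,  where D(n) = (r+n)(r+n-1) + (-2/5)(r+n) + (12/25).
  a_n = [2 a_{n-1} - 3 a_{n-2}] / D(n).
Since the indicial polynomial factors as (r - r_1)(r - r_2), D(n) = (r_1 + n - r_1)(r_1 + n - r_2) = n(n + 1/5).
Evaluating step by step (a_0 = 1):
  n = 1: D(1) = 1(1 + 1/5) = 6/5; numerator = 2(1) = 2; a_1 = (2)/(6/5) = 5/3
  n = 2: D(2) = 2(2 + 1/5) = 22/5; numerator = 2(5/3) - 3(1) = 1/3; a_2 = (1/3)/(22/5) = 5/66
  n = 3: D(3) = 3(3 + 1/5) = 48/5; numerator = 2(5/66) - 3(5/3) = -160/33; a_3 = (-160/33)/(48/5) = -50/99
  n = 4: D(4) = 4(4 + 1/5) = 84/5; numerator = 2(-50/99) - 3(5/66) = -245/198; a_4 = (-245/198)/(84/5) = -175/2376

r = 4/5; a_0 = 1; a_1 = 5/3; a_2 = 5/66; a_3 = -50/99; a_4 = -175/2376


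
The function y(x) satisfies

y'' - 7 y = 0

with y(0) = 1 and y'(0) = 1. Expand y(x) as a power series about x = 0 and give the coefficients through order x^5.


Ansatz: y(x) = sum_{n>=0} a_n x^n, so y'(x) = sum_{n>=1} n a_n x^(n-1) and y''(x) = sum_{n>=2} n(n-1) a_n x^(n-2).
Substitute into P(x) y'' + Q(x) y' + R(x) y = 0 with P(x) = 1, Q(x) = 0, R(x) = -7, and match powers of x.
Initial conditions: a_0 = 1, a_1 = 1.
Setting the coefficient of each power of x to zero and solving order by order (substituting the coefficients already found):
  x^0: 2 a_2 - 7 a_0 = 0  ->  2 a_2 = 7 a_0 = 7  ->  a_2 = 7/2
  x^1: 6 a_3 - 7 a_1 = 0  ->  6 a_3 = 7 a_1 = 7  ->  a_3 = 7/6
  x^2: 12 a_4 - 7 a_2 = 0  ->  12 a_4 = 7 a_2 = 49/2  ->  a_4 = 49/24
  x^3: 20 a_5 - 7 a_3 = 0  ->  20 a_5 = 7 a_3 = 49/6  ->  a_5 = 49/120
Truncated series: y(x) = 1 + x + (7/2) x^2 + (7/6) x^3 + (49/24) x^4 + (49/120) x^5 + O(x^6).

a_0 = 1; a_1 = 1; a_2 = 7/2; a_3 = 7/6; a_4 = 49/24; a_5 = 49/120


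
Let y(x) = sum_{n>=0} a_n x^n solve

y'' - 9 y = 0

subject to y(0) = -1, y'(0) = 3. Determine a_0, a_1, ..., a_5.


Ansatz: y(x) = sum_{n>=0} a_n x^n, so y'(x) = sum_{n>=1} n a_n x^(n-1) and y''(x) = sum_{n>=2} n(n-1) a_n x^(n-2).
Substitute into P(x) y'' + Q(x) y' + R(x) y = 0 with P(x) = 1, Q(x) = 0, R(x) = -9, and match powers of x.
Initial conditions: a_0 = -1, a_1 = 3.
Setting the coefficient of each power of x to zero and solving order by order (substituting the coefficients already found):
  x^0: 2 a_2 - 9 a_0 = 0  ->  2 a_2 = 9 a_0 = -9  ->  a_2 = -9/2
  x^1: 6 a_3 - 9 a_1 = 0  ->  6 a_3 = 9 a_1 = 27  ->  a_3 = 9/2
  x^2: 12 a_4 - 9 a_2 = 0  ->  12 a_4 = 9 a_2 = -81/2  ->  a_4 = -27/8
  x^3: 20 a_5 - 9 a_3 = 0  ->  20 a_5 = 9 a_3 = 81/2  ->  a_5 = 81/40
Truncated series: y(x) = -1 + 3 x - (9/2) x^2 + (9/2) x^3 - (27/8) x^4 + (81/40) x^5 + O(x^6).

a_0 = -1; a_1 = 3; a_2 = -9/2; a_3 = 9/2; a_4 = -27/8; a_5 = 81/40


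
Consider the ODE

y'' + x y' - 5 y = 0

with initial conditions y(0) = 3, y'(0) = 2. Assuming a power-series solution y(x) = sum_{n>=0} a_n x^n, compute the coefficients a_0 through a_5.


Ansatz: y(x) = sum_{n>=0} a_n x^n, so y'(x) = sum_{n>=1} n a_n x^(n-1) and y''(x) = sum_{n>=2} n(n-1) a_n x^(n-2).
Substitute into P(x) y'' + Q(x) y' + R(x) y = 0 with P(x) = 1, Q(x) = x, R(x) = -5, and match powers of x.
Initial conditions: a_0 = 3, a_1 = 2.
Setting the coefficient of each power of x to zero and solving order by order (substituting the coefficients already found):
  x^0: 2 a_2 - 5 a_0 = 0  ->  2 a_2 = 5 a_0 = 15  ->  a_2 = 15/2
  x^1: 6 a_3 - 4 a_1 = 0  ->  6 a_3 = 4 a_1 = 8  ->  a_3 = 4/3
  x^2: 12 a_4 - 3 a_2 = 0  ->  12 a_4 = 3 a_2 = 45/2  ->  a_4 = 15/8
  x^3: 20 a_5 - 2 a_3 = 0  ->  20 a_5 = 2 a_3 = 8/3  ->  a_5 = 2/15
Truncated series: y(x) = 3 + 2 x + (15/2) x^2 + (4/3) x^3 + (15/8) x^4 + (2/15) x^5 + O(x^6).

a_0 = 3; a_1 = 2; a_2 = 15/2; a_3 = 4/3; a_4 = 15/8; a_5 = 2/15


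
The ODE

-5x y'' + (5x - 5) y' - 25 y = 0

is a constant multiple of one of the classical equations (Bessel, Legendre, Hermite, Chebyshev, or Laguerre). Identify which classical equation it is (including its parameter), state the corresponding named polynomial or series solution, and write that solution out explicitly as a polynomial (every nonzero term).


All three coefficients share the factor -5; dividing through by -5 gives  x y'' + (1 - x) y' + 5 y = 0.
This matches the Laguerre equation x y'' + (1 - x) y' + n y = 0 with n = 5; the polynomial solution is L_5(x).
With y = sum_k a_k x^k, matching x^k gives (k+1)k a_{k+1} + (k+1) a_{k+1} - k a_k + n a_k = 0, i.e. (k+1)^2 a_{k+1} = (k - n) a_k = (k - 5) a_k. The right side vanishes at k = 5, so the series terminates at degree 5.
Standard normalization L_n(0) = 1 gives a_0 = 1. Work upward with a_{k+1} = (k - 5) a_k / (k+1)^2:
  a_1 = (0 - 5)(1) / 1^2 = -5/1 = -5
  a_2 = (1 - 5)(-5) / 2^2 = 20/4 = 5
  a_3 = (2 - 5)(5) / 3^2 = -15/9 = -5/3
  a_4 = (3 - 5)(-5/3) / 4^2 = (10/3)/16 = 5/24
  a_5 = (4 - 5)(5/24) / 5^2 = (-5/24)/25 = -1/120
Hence L_5(x) = -x^5/120 + 5 x^4/24 - 5 x^3/3 + 5 x^2 - 5 x + 1.

L_5(x); series = -x^5/120 + 5 x^4/24 - 5 x^3/3 + 5 x^2 - 5 x + 1


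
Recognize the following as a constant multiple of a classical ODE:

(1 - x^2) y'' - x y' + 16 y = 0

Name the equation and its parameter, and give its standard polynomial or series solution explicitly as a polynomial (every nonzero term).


The equation is already in a standard form:  (1 - x^2) y'' - x y' + 16 y = 0.
This matches the Chebyshev equation (1 - x^2) y'' - x y' + n^2 y = 0 (note the -x y' term, not -2x y') with n^2 = 16, so n = 4; the polynomial solution is T_4(x).
With y = sum_k a_k x^k, matching x^k gives (k+2)(k+1) a_{k+2} = (k^2 - n^2) a_k = (k - 4)(k + 4) a_k. The right side vanishes at k = 4, so the series with the parity of 4 terminates at degree 4.
Standard normalization: leading coefficient of T_n is 2^(n-1), so a_4 = 2^3 = 8. Work downward with a_k = (k+1)(k+2) a_{k+2} / ((k - 4)(k + 4)):
  a_2 = (3)(4)(8) / ((2 - 4)(2 + 4)) = 96/(-12) = -8
  a_0 = (1)(2)(-8) / ((0 - 4)(0 + 4)) = -16/(-16) = 1
Hence T_4(x) = 8 x^4 - 8 x^2 + 1.

T_4(x); series = 8 x^4 - 8 x^2 + 1


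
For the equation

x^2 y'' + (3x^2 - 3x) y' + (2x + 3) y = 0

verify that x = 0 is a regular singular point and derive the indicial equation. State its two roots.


Divide by x^2 to reach normal form y'' + P_1(x) y' + P_2(x) y = 0 with P_1(x) = 3 - 3/x and P_2(x) = 2/x + 3/x^2.
x = 0 is a singular point because the y'-coefficient 3 - 3/x has a pole at x = 0 and the y-coefficient 2/x + 3/x^2 has a pole at x = 0.
It is a regular singular point because x P_1(x) = p(x) = 3x - 3 and x^2 P_2(x) = q(x) = 2x + 3 are polynomials, hence analytic at x = 0.
p(0) = -3,  q(0) = 3.
Indicial equation: r(r-1) + p(0) r + q(0) = 0, i.e. r^2 + (p(0) - 1) r + q(0) = 0, i.e. r^2 - 4 r + 3 = 0.
Discriminant: (-4)^2 - 4(3) = 4, so r = (4 ± 2)/2.
Solving: r_1 = 3, r_2 = 1.

indicial: r^2 - 4 r + 3 = 0; roots r_1 = 3, r_2 = 1


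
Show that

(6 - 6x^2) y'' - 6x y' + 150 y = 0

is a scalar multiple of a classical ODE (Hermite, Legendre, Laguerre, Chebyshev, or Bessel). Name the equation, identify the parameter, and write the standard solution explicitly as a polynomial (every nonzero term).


All three coefficients share the factor 6; dividing through by 6 gives  (1 - x^2) y'' - x y' + 25 y = 0.
This matches the Chebyshev equation (1 - x^2) y'' - x y' + n^2 y = 0 (note the -x y' term, not -2x y') with n^2 = 25, so n = 5; the polynomial solution is T_5(x).
With y = sum_k a_k x^k, matching x^k gives (k+2)(k+1) a_{k+2} = (k^2 - n^2) a_k = (k - 5)(k + 5) a_k. The right side vanishes at k = 5, so the series with the parity of 5 terminates at degree 5.
Standard normalization: leading coefficient of T_n is 2^(n-1), so a_5 = 2^4 = 16. Work downward with a_k = (k+1)(k+2) a_{k+2} / ((k - 5)(k + 5)):
  a_3 = (4)(5)(16) / ((3 - 5)(3 + 5)) = 320/(-16) = -20
  a_1 = (2)(3)(-20) / ((1 - 5)(1 + 5)) = -120/(-24) = 5
Hence T_5(x) = 16 x^5 - 20 x^3 + 5 x.

T_5(x); series = 16 x^5 - 20 x^3 + 5 x


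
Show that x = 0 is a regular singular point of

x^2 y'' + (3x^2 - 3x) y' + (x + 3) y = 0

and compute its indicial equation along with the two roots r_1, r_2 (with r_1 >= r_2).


Divide by x^2 to reach normal form y'' + P_1(x) y' + P_2(x) y = 0 with P_1(x) = 3 - 3/x and P_2(x) = 1/x + 3/x^2.
x = 0 is a singular point because the y'-coefficient 3 - 3/x has a pole at x = 0 and the y-coefficient 1/x + 3/x^2 has a pole at x = 0.
It is a regular singular point because x P_1(x) = p(x) = 3x - 3 and x^2 P_2(x) = q(x) = x + 3 are polynomials, hence analytic at x = 0.
p(0) = -3,  q(0) = 3.
Indicial equation: r(r-1) + p(0) r + q(0) = 0, i.e. r^2 + (p(0) - 1) r + q(0) = 0, i.e. r^2 - 4 r + 3 = 0.
Discriminant: (-4)^2 - 4(3) = 4, so r = (4 ± 2)/2.
Solving: r_1 = 3, r_2 = 1.

indicial: r^2 - 4 r + 3 = 0; roots r_1 = 3, r_2 = 1


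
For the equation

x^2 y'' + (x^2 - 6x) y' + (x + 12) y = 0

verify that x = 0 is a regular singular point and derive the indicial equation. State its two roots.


Divide by x^2 to reach normal form y'' + P_1(x) y' + P_2(x) y = 0 with P_1(x) = 1 - 6/x and P_2(x) = 1/x + 12/x^2.
x = 0 is a singular point because the y'-coefficient 1 - 6/x has a pole at x = 0 and the y-coefficient 1/x + 12/x^2 has a pole at x = 0.
It is a regular singular point because x P_1(x) = p(x) = x - 6 and x^2 P_2(x) = q(x) = x + 12 are polynomials, hence analytic at x = 0.
p(0) = -6,  q(0) = 12.
Indicial equation: r(r-1) + p(0) r + q(0) = 0, i.e. r^2 + (p(0) - 1) r + q(0) = 0, i.e. r^2 - 7 r + 12 = 0.
Discriminant: (-7)^2 - 4(12) = 1, so r = (7 ± 1)/2.
Solving: r_1 = 4, r_2 = 3.

indicial: r^2 - 7 r + 12 = 0; roots r_1 = 4, r_2 = 3


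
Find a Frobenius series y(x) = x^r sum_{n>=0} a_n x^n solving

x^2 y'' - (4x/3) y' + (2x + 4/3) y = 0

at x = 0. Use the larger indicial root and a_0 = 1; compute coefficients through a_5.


Write in Frobenius form y'' + (p(x)/x) y' + (q(x)/x^2) y = 0:
  p(x) = -4/3,  q(x) = 2x + 4/3.
Indicial equation: r(r-1) + (-4/3) r + (4/3) = 0 -> roots r_1 = 4/3, r_2 = 1.
Take r = r_1 = 4/3. Let y(x) = x^r sum_{n>=0} a_n x^n with a_0 = 1.
Substitute y = x^r sum a_n x^n and match x^{r+n}. The recurrence is
  D(n) a_n + 2 a_{n-1} = 0,  where D(n) = (r+n)(r+n-1) + (-4/3)(r+n) + (4/3).
  a_n = -2 / D(n) * a_{n-1}.
Since the indicial polynomial factors as (r - r_1)(r - r_2), D(n) = (r_1 + n - r_1)(r_1 + n - r_2) = n(n + 1/3).
Evaluating step by step (a_0 = 1):
  n = 1: D(1) = 1(1 + 1/3) = 4/3; numerator = -2(1) = -2; a_1 = (-2)/(4/3) = -3/2
  n = 2: D(2) = 2(2 + 1/3) = 14/3; numerator = -2(-3/2) = 3; a_2 = (3)/(14/3) = 9/14
  n = 3: D(3) = 3(3 + 1/3) = 10; numerator = -2(9/14) = -9/7; a_3 = (-9/7)/(10) = -9/70
  n = 4: D(4) = 4(4 + 1/3) = 52/3; numerator = -2(-9/70) = 9/35; a_4 = (9/35)/(52/3) = 27/1820
  n = 5: D(5) = 5(5 + 1/3) = 80/3; numerator = -2(27/1820) = -27/910; a_5 = (-27/910)/(80/3) = -81/72800

r = 4/3; a_0 = 1; a_1 = -3/2; a_2 = 9/14; a_3 = -9/70; a_4 = 27/1820; a_5 = -81/72800


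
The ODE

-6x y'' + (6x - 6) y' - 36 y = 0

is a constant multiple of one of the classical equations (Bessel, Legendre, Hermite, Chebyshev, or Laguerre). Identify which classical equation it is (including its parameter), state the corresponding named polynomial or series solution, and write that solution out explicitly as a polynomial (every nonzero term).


All three coefficients share the factor -6; dividing through by -6 gives  x y'' + (1 - x) y' + 6 y = 0.
This matches the Laguerre equation x y'' + (1 - x) y' + n y = 0 with n = 6; the polynomial solution is L_6(x).
With y = sum_k a_k x^k, matching x^k gives (k+1)k a_{k+1} + (k+1) a_{k+1} - k a_k + n a_k = 0, i.e. (k+1)^2 a_{k+1} = (k - n) a_k = (k - 6) a_k. The right side vanishes at k = 6, so the series terminates at degree 6.
Standard normalization L_n(0) = 1 gives a_0 = 1. Work upward with a_{k+1} = (k - 6) a_k / (k+1)^2:
  a_1 = (0 - 6)(1) / 1^2 = -6/1 = -6
  a_2 = (1 - 6)(-6) / 2^2 = 30/4 = 15/2
  a_3 = (2 - 6)(15/2) / 3^2 = -30/9 = -10/3
  a_4 = (3 - 6)(-10/3) / 4^2 = 10/16 = 5/8
  a_5 = (4 - 6)(5/8) / 5^2 = (-5/4)/25 = -1/20
  a_6 = (5 - 6)(-1/20) / 6^2 = (1/20)/36 = 1/720
Hence L_6(x) = x^6/720 - x^5/20 + 5 x^4/8 - 10 x^3/3 + 15 x^2/2 - 6 x + 1.

L_6(x); series = x^6/720 - x^5/20 + 5 x^4/8 - 10 x^3/3 + 15 x^2/2 - 6 x + 1


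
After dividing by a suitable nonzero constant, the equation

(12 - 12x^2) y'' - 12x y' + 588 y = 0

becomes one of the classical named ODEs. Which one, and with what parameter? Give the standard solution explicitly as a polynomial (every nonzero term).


All three coefficients share the factor 12; dividing through by 12 gives  (1 - x^2) y'' - x y' + 49 y = 0.
This matches the Chebyshev equation (1 - x^2) y'' - x y' + n^2 y = 0 (note the -x y' term, not -2x y') with n^2 = 49, so n = 7; the polynomial solution is T_7(x).
With y = sum_k a_k x^k, matching x^k gives (k+2)(k+1) a_{k+2} = (k^2 - n^2) a_k = (k - 7)(k + 7) a_k. The right side vanishes at k = 7, so the series with the parity of 7 terminates at degree 7.
Standard normalization: leading coefficient of T_n is 2^(n-1), so a_7 = 2^6 = 64. Work downward with a_k = (k+1)(k+2) a_{k+2} / ((k - 7)(k + 7)):
  a_5 = (6)(7)(64) / ((5 - 7)(5 + 7)) = 2688/(-24) = -112
  a_3 = (4)(5)(-112) / ((3 - 7)(3 + 7)) = -2240/(-40) = 56
  a_1 = (2)(3)(56) / ((1 - 7)(1 + 7)) = 336/(-48) = -7
Hence T_7(x) = 64 x^7 - 112 x^5 + 56 x^3 - 7 x.

T_7(x); series = 64 x^7 - 112 x^5 + 56 x^3 - 7 x


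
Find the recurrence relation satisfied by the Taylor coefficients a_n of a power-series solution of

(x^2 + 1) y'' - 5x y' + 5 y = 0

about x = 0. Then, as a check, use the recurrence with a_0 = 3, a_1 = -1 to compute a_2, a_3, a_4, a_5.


Substitute y = sum_n a_n x^n.
(1 + 1 x^2) y'' contributes (n+2)(n+1) a_{n+2} + n(n-1) a_n at x^n.
-5 x y'(x) contributes -5 n a_n at x^n.
5 y(x) contributes 5 a_n at x^n.
Matching x^n: (n+2)(n+1) a_{n+2} + (n(n-1) - 5 n + 5) a_n = 0.
Thus a_{n+2} = (-n(n-1) + 5 n - 5) / ((n+1)(n+2)) * a_n.

Check with a_0 = 3, a_1 = -1 (apply the recurrence for n = 0, 1, 2, 3): a_0 = 3, a_1 = -1, a_2 = -15/2, a_3 = 0, a_4 = -15/8, a_5 = 0.

a_(n+2) = (-n(n-1) + 5 n - 5) / ((n+1)(n+2)) * a_n; check: a_0 = 3, a_1 = -1, a_2 = -15/2, a_3 = 0, a_4 = -15/8, a_5 = 0


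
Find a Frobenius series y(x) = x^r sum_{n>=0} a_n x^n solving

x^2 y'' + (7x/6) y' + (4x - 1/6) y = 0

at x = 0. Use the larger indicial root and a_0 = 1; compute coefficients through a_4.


Write in Frobenius form y'' + (p(x)/x) y' + (q(x)/x^2) y = 0:
  p(x) = 7/6,  q(x) = 4x - 1/6.
Indicial equation: r(r-1) + (7/6) r + (-1/6) = 0 -> roots r_1 = 1/3, r_2 = -1/2.
Take r = r_1 = 1/3. Let y(x) = x^r sum_{n>=0} a_n x^n with a_0 = 1.
Substitute y = x^r sum a_n x^n and match x^{r+n}. The recurrence is
  D(n) a_n + 4 a_{n-1} = 0,  where D(n) = (r+n)(r+n-1) + (7/6)(r+n) + (-1/6).
  a_n = -4 / D(n) * a_{n-1}.
Since the indicial polynomial factors as (r - r_1)(r - r_2), D(n) = (r_1 + n - r_1)(r_1 + n - r_2) = n(n + 5/6).
Evaluating step by step (a_0 = 1):
  n = 1: D(1) = 1(1 + 5/6) = 11/6; numerator = -4(1) = -4; a_1 = (-4)/(11/6) = -24/11
  n = 2: D(2) = 2(2 + 5/6) = 17/3; numerator = -4(-24/11) = 96/11; a_2 = (96/11)/(17/3) = 288/187
  n = 3: D(3) = 3(3 + 5/6) = 23/2; numerator = -4(288/187) = -1152/187; a_3 = (-1152/187)/(23/2) = -2304/4301
  n = 4: D(4) = 4(4 + 5/6) = 58/3; numerator = -4(-2304/4301) = 9216/4301; a_4 = (9216/4301)/(58/3) = 13824/124729

r = 1/3; a_0 = 1; a_1 = -24/11; a_2 = 288/187; a_3 = -2304/4301; a_4 = 13824/124729


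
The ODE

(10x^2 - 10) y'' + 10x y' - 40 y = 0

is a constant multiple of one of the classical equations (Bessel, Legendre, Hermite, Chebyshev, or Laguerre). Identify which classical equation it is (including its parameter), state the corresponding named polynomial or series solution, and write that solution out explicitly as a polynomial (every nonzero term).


All three coefficients share the factor -10; dividing through by -10 gives  (1 - x^2) y'' - x y' + 4 y = 0.
This matches the Chebyshev equation (1 - x^2) y'' - x y' + n^2 y = 0 (note the -x y' term, not -2x y') with n^2 = 4, so n = 2; the polynomial solution is T_2(x).
With y = sum_k a_k x^k, matching x^k gives (k+2)(k+1) a_{k+2} = (k^2 - n^2) a_k = (k - 2)(k + 2) a_k. The right side vanishes at k = 2, so the series with the parity of 2 terminates at degree 2.
Standard normalization: leading coefficient of T_n is 2^(n-1), so a_2 = 2^1 = 2. Work downward with a_k = (k+1)(k+2) a_{k+2} / ((k - 2)(k + 2)):
  a_0 = (1)(2)(2) / ((0 - 2)(0 + 2)) = 4/(-4) = -1
Hence T_2(x) = 2 x^2 - 1.

T_2(x); series = 2 x^2 - 1
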